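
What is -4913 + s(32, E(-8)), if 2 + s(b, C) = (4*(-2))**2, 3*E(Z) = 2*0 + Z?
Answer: -4851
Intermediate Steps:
E(Z) = Z/3 (E(Z) = (2*0 + Z)/3 = (0 + Z)/3 = Z/3)
s(b, C) = 62 (s(b, C) = -2 + (4*(-2))**2 = -2 + (-8)**2 = -2 + 64 = 62)
-4913 + s(32, E(-8)) = -4913 + 62 = -4851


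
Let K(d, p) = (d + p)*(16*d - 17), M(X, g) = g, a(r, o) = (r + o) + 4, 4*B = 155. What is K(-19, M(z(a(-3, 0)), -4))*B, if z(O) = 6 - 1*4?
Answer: 1144365/4 ≈ 2.8609e+5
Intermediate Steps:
B = 155/4 (B = (¼)*155 = 155/4 ≈ 38.750)
a(r, o) = 4 + o + r (a(r, o) = (o + r) + 4 = 4 + o + r)
z(O) = 2 (z(O) = 6 - 4 = 2)
K(d, p) = (-17 + 16*d)*(d + p) (K(d, p) = (d + p)*(-17 + 16*d) = (-17 + 16*d)*(d + p))
K(-19, M(z(a(-3, 0)), -4))*B = (-17*(-19) - 17*(-4) + 16*(-19)² + 16*(-19)*(-4))*(155/4) = (323 + 68 + 16*361 + 1216)*(155/4) = (323 + 68 + 5776 + 1216)*(155/4) = 7383*(155/4) = 1144365/4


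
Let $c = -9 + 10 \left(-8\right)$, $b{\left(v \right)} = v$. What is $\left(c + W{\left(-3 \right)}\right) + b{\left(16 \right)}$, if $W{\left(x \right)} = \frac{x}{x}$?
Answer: $-72$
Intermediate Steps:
$W{\left(x \right)} = 1$
$c = -89$ ($c = -9 - 80 = -89$)
$\left(c + W{\left(-3 \right)}\right) + b{\left(16 \right)} = \left(-89 + 1\right) + 16 = -88 + 16 = -72$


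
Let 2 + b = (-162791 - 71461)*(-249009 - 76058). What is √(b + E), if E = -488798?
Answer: 2*√19036776521 ≈ 2.7595e+5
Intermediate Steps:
b = 76147594882 (b = -2 + (-162791 - 71461)*(-249009 - 76058) = -2 - 234252*(-325067) = -2 + 76147594884 = 76147594882)
√(b + E) = √(76147594882 - 488798) = √76147106084 = 2*√19036776521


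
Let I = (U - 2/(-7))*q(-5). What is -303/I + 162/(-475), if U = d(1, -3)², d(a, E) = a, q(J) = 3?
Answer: -337283/4275 ≈ -78.897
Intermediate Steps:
U = 1 (U = 1² = 1)
I = 27/7 (I = (1 - 2/(-7))*3 = (1 - 2*(-⅐))*3 = (1 + 2/7)*3 = (9/7)*3 = 27/7 ≈ 3.8571)
-303/I + 162/(-475) = -303/27/7 + 162/(-475) = -303*7/27 + 162*(-1/475) = -707/9 - 162/475 = -337283/4275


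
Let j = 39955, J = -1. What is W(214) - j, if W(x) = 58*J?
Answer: -40013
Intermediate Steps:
W(x) = -58 (W(x) = 58*(-1) = -58)
W(214) - j = -58 - 1*39955 = -58 - 39955 = -40013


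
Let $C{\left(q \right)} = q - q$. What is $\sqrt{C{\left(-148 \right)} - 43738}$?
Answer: $i \sqrt{43738} \approx 209.14 i$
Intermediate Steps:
$C{\left(q \right)} = 0$
$\sqrt{C{\left(-148 \right)} - 43738} = \sqrt{0 - 43738} = \sqrt{-43738} = i \sqrt{43738}$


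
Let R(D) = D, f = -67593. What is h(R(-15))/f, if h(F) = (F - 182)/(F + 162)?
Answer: 197/9936171 ≈ 1.9827e-5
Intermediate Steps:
h(F) = (-182 + F)/(162 + F)
h(R(-15))/f = ((-182 - 15)/(162 - 15))/(-67593) = (-197/147)*(-1/67593) = ((1/147)*(-197))*(-1/67593) = -197/147*(-1/67593) = 197/9936171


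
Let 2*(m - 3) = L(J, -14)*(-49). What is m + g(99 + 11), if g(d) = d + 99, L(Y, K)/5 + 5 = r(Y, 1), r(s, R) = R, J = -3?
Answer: 702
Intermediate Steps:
L(Y, K) = -20 (L(Y, K) = -25 + 5*1 = -25 + 5 = -20)
g(d) = 99 + d
m = 493 (m = 3 + (-20*(-49))/2 = 3 + (½)*980 = 3 + 490 = 493)
m + g(99 + 11) = 493 + (99 + (99 + 11)) = 493 + (99 + 110) = 493 + 209 = 702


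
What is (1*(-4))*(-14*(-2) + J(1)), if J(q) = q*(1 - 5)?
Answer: -96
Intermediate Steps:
J(q) = -4*q (J(q) = q*(-4) = -4*q)
(1*(-4))*(-14*(-2) + J(1)) = (1*(-4))*(-14*(-2) - 4*1) = -4*(28 - 4) = -4*24 = -96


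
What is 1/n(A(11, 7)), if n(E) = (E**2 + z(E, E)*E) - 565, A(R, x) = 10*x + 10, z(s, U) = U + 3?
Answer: 1/12475 ≈ 8.0160e-5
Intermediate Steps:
z(s, U) = 3 + U
A(R, x) = 10 + 10*x
n(E) = -565 + E**2 + E*(3 + E) (n(E) = (E**2 + (3 + E)*E) - 565 = (E**2 + E*(3 + E)) - 565 = -565 + E**2 + E*(3 + E))
1/n(A(11, 7)) = 1/(-565 + (10 + 10*7)**2 + (10 + 10*7)*(3 + (10 + 10*7))) = 1/(-565 + (10 + 70)**2 + (10 + 70)*(3 + (10 + 70))) = 1/(-565 + 80**2 + 80*(3 + 80)) = 1/(-565 + 6400 + 80*83) = 1/(-565 + 6400 + 6640) = 1/12475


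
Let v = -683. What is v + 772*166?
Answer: 127469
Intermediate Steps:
v + 772*166 = -683 + 772*166 = -683 + 128152 = 127469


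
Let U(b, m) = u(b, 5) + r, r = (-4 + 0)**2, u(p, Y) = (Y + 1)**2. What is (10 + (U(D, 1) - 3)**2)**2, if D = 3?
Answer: 5812921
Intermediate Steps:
u(p, Y) = (1 + Y)**2
r = 16 (r = (-4)**2 = 16)
U(b, m) = 52 (U(b, m) = (1 + 5)**2 + 16 = 6**2 + 16 = 36 + 16 = 52)
(10 + (U(D, 1) - 3)**2)**2 = (10 + (52 - 3)**2)**2 = (10 + 49**2)**2 = (10 + 2401)**2 = 2411**2 = 5812921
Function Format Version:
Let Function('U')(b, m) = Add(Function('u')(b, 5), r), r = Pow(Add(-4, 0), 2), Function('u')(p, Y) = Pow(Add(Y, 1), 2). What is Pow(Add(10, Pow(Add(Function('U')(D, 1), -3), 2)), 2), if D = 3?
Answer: 5812921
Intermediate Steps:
Function('u')(p, Y) = Pow(Add(1, Y), 2)
r = 16 (r = Pow(-4, 2) = 16)
Function('U')(b, m) = 52 (Function('U')(b, m) = Add(Pow(Add(1, 5), 2), 16) = Add(Pow(6, 2), 16) = Add(36, 16) = 52)
Pow(Add(10, Pow(Add(Function('U')(D, 1), -3), 2)), 2) = Pow(Add(10, Pow(Add(52, -3), 2)), 2) = Pow(Add(10, Pow(49, 2)), 2) = Pow(Add(10, 2401), 2) = Pow(2411, 2) = 5812921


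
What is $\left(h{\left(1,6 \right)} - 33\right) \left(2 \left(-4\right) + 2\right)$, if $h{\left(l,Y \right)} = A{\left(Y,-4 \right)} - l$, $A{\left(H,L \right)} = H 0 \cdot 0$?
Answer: $204$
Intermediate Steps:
$A{\left(H,L \right)} = 0$ ($A{\left(H,L \right)} = 0 \cdot 0 = 0$)
$h{\left(l,Y \right)} = - l$ ($h{\left(l,Y \right)} = 0 - l = - l$)
$\left(h{\left(1,6 \right)} - 33\right) \left(2 \left(-4\right) + 2\right) = \left(\left(-1\right) 1 - 33\right) \left(2 \left(-4\right) + 2\right) = \left(-1 - 33\right) \left(-8 + 2\right) = \left(-34\right) \left(-6\right) = 204$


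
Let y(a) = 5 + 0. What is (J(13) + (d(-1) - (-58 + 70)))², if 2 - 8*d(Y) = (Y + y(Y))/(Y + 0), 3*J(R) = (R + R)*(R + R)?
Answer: 6599761/144 ≈ 45832.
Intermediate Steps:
J(R) = 4*R²/3 (J(R) = ((R + R)*(R + R))/3 = ((2*R)*(2*R))/3 = (4*R²)/3 = 4*R²/3)
y(a) = 5
d(Y) = ¼ - (5 + Y)/(8*Y) (d(Y) = ¼ - (Y + 5)/(8*(Y + 0)) = ¼ - (5 + Y)/(8*Y))
(J(13) + (d(-1) - (-58 + 70)))² = ((4/3)*13² + ((⅛)*(-5 - 1)/(-1) - (-58 + 70)))² = ((4/3)*169 + ((⅛)*(-1)*(-6) - 1*12))² = (676/3 + (¾ - 12))² = (676/3 - 45/4)² = (2569/12)² = 6599761/144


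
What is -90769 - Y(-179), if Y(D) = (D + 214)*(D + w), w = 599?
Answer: -105469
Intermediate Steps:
Y(D) = (214 + D)*(599 + D) (Y(D) = (D + 214)*(D + 599) = (214 + D)*(599 + D))
-90769 - Y(-179) = -90769 - (128186 + (-179)**2 + 813*(-179)) = -90769 - (128186 + 32041 - 145527) = -90769 - 1*14700 = -90769 - 14700 = -105469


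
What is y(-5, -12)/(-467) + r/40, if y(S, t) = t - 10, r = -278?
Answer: -64473/9340 ≈ -6.9029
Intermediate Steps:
y(S, t) = -10 + t
y(-5, -12)/(-467) + r/40 = (-10 - 12)/(-467) - 278/40 = -22*(-1/467) - 278*1/40 = 22/467 - 139/20 = -64473/9340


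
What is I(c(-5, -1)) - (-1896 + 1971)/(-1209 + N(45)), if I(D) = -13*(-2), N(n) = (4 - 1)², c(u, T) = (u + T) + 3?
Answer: 417/16 ≈ 26.063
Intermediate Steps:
c(u, T) = 3 + T + u (c(u, T) = (T + u) + 3 = 3 + T + u)
N(n) = 9 (N(n) = 3² = 9)
I(D) = 26
I(c(-5, -1)) - (-1896 + 1971)/(-1209 + N(45)) = 26 - (-1896 + 1971)/(-1209 + 9) = 26 - 75/(-1200) = 26 - 75*(-1)/1200 = 26 - 1*(-1/16) = 26 + 1/16 = 417/16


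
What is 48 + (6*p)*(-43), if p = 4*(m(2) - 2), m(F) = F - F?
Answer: 2112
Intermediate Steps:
m(F) = 0
p = -8 (p = 4*(0 - 2) = 4*(-2) = -8)
48 + (6*p)*(-43) = 48 + (6*(-8))*(-43) = 48 - 48*(-43) = 48 + 2064 = 2112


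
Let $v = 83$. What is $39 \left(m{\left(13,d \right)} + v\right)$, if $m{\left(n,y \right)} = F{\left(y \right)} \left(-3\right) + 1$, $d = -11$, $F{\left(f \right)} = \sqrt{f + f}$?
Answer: $3276 - 117 i \sqrt{22} \approx 3276.0 - 548.78 i$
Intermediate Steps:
$F{\left(f \right)} = \sqrt{2} \sqrt{f}$ ($F{\left(f \right)} = \sqrt{2 f} = \sqrt{2} \sqrt{f}$)
$m{\left(n,y \right)} = 1 - 3 \sqrt{2} \sqrt{y}$ ($m{\left(n,y \right)} = \sqrt{2} \sqrt{y} \left(-3\right) + 1 = - 3 \sqrt{2} \sqrt{y} + 1 = 1 - 3 \sqrt{2} \sqrt{y}$)
$39 \left(m{\left(13,d \right)} + v\right) = 39 \left(\left(1 - 3 \sqrt{2} \sqrt{-11}\right) + 83\right) = 39 \left(\left(1 - 3 \sqrt{2} i \sqrt{11}\right) + 83\right) = 39 \left(\left(1 - 3 i \sqrt{22}\right) + 83\right) = 39 \left(84 - 3 i \sqrt{22}\right) = 3276 - 117 i \sqrt{22}$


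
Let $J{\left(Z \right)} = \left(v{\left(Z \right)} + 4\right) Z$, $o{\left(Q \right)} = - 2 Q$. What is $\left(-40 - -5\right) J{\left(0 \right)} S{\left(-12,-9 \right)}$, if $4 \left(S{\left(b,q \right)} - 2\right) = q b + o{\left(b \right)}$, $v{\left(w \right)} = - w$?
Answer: $0$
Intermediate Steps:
$S{\left(b,q \right)} = 2 - \frac{b}{2} + \frac{b q}{4}$ ($S{\left(b,q \right)} = 2 + \frac{q b - 2 b}{4} = 2 + \frac{b q - 2 b}{4} = 2 + \frac{- 2 b + b q}{4} = 2 + \left(- \frac{b}{2} + \frac{b q}{4}\right) = 2 - \frac{b}{2} + \frac{b q}{4}$)
$J{\left(Z \right)} = Z \left(4 - Z\right)$ ($J{\left(Z \right)} = \left(- Z + 4\right) Z = \left(4 - Z\right) Z = Z \left(4 - Z\right)$)
$\left(-40 - -5\right) J{\left(0 \right)} S{\left(-12,-9 \right)} = \left(-40 - -5\right) 0 \left(4 - 0\right) \left(2 - -6 + \frac{1}{4} \left(-12\right) \left(-9\right)\right) = \left(-40 + 5\right) 0 \left(4 + 0\right) \left(2 + 6 + 27\right) = - 35 \cdot 0 \cdot 4 \cdot 35 = \left(-35\right) 0 \cdot 35 = 0 \cdot 35 = 0$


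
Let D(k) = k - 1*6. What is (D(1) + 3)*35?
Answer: -70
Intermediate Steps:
D(k) = -6 + k (D(k) = k - 6 = -6 + k)
(D(1) + 3)*35 = ((-6 + 1) + 3)*35 = (-5 + 3)*35 = -2*35 = -70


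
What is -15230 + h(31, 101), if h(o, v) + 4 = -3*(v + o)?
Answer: -15630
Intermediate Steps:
h(o, v) = -4 - 3*o - 3*v (h(o, v) = -4 - 3*(v + o) = -4 - 3*(o + v) = -4 + (-3*o - 3*v) = -4 - 3*o - 3*v)
-15230 + h(31, 101) = -15230 + (-4 - 3*31 - 3*101) = -15230 + (-4 - 93 - 303) = -15230 - 400 = -15630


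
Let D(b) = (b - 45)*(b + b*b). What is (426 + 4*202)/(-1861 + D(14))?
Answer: -1234/8371 ≈ -0.14741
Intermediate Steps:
D(b) = (-45 + b)*(b + b²)
(426 + 4*202)/(-1861 + D(14)) = (426 + 4*202)/(-1861 + 14*(-45 + 14² - 44*14)) = (426 + 808)/(-1861 + 14*(-45 + 196 - 616)) = 1234/(-1861 + 14*(-465)) = 1234/(-1861 - 6510) = 1234/(-8371) = 1234*(-1/8371) = -1234/8371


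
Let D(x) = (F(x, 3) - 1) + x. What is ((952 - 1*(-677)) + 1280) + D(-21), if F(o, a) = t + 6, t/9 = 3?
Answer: 2920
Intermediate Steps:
t = 27 (t = 9*3 = 27)
F(o, a) = 33 (F(o, a) = 27 + 6 = 33)
D(x) = 32 + x (D(x) = (33 - 1) + x = 32 + x)
((952 - 1*(-677)) + 1280) + D(-21) = ((952 - 1*(-677)) + 1280) + (32 - 21) = ((952 + 677) + 1280) + 11 = (1629 + 1280) + 11 = 2909 + 11 = 2920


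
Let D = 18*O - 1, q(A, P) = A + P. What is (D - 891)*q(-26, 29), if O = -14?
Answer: -3432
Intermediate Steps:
D = -253 (D = 18*(-14) - 1 = -252 - 1 = -253)
(D - 891)*q(-26, 29) = (-253 - 891)*(-26 + 29) = -1144*3 = -3432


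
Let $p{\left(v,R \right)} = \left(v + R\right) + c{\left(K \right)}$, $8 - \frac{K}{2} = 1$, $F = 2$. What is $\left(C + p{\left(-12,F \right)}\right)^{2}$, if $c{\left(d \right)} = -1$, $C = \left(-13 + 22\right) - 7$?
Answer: $81$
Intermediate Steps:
$C = 2$ ($C = 9 - 7 = 2$)
$K = 14$ ($K = 16 - 2 = 14$)
$p{\left(v,R \right)} = -1 + R + v$ ($p{\left(v,R \right)} = \left(v + R\right) - 1 = \left(R + v\right) - 1 = -1 + R + v$)
$\left(C + p{\left(-12,F \right)}\right)^{2} = \left(2 - 11\right)^{2} = \left(-9\right)^{2} = 81$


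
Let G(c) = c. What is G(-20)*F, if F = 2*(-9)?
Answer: 360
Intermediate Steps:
F = -18
G(-20)*F = -20*(-18) = 360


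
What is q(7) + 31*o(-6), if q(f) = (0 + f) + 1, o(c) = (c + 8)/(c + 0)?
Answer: -7/3 ≈ -2.3333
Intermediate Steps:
o(c) = (8 + c)/c
q(f) = 1 + f (q(f) = f + 1 = 1 + f)
q(7) + 31*o(-6) = (1 + 7) + 31*((8 - 6)/(-6)) = 8 + 31*(-⅙*2) = 8 + 31*(-⅓) = 8 - 31/3 = -7/3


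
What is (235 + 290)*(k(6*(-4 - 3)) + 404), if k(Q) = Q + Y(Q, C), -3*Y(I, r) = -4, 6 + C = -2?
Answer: 190750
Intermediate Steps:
C = -8 (C = -6 - 2 = -8)
Y(I, r) = 4/3 (Y(I, r) = -⅓*(-4) = 4/3)
k(Q) = 4/3 + Q (k(Q) = Q + 4/3 = 4/3 + Q)
(235 + 290)*(k(6*(-4 - 3)) + 404) = (235 + 290)*((4/3 + 6*(-4 - 3)) + 404) = 525*((4/3 + 6*(-7)) + 404) = 525*((4/3 - 42) + 404) = 525*(-122/3 + 404) = 525*(1090/3) = 190750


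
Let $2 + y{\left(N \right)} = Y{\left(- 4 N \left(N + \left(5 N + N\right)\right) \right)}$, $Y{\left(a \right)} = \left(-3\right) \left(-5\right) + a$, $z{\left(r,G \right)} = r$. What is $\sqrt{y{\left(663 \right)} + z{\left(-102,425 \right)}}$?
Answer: $i \sqrt{12308021} \approx 3508.3 i$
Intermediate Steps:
$Y{\left(a \right)} = 15 + a$
$y{\left(N \right)} = 13 - 28 N^{2}$ ($y{\left(N \right)} = -2 + \left(15 + - 4 N \left(N + \left(5 N + N\right)\right)\right) = -2 + \left(15 + - 4 N \left(N + 6 N\right)\right) = -2 + \left(15 + - 4 N 7 N\right) = -2 - \left(-15 + 28 N^{2}\right) = 13 - 28 N^{2}$)
$\sqrt{y{\left(663 \right)} + z{\left(-102,425 \right)}} = \sqrt{\left(13 - 28 \cdot 663^{2}\right) - 102} = \sqrt{\left(13 - 12307932\right) - 102} = \sqrt{-12307919 - 102} = \sqrt{-12308021} = i \sqrt{12308021}$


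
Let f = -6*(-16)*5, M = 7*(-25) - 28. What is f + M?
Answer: 277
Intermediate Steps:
M = -203 (M = -175 - 28 = -203)
f = 480 (f = 96*5 = 480)
f + M = 480 - 203 = 277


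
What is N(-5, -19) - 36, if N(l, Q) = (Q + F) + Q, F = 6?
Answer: -68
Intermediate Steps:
N(l, Q) = 6 + 2*Q (N(l, Q) = (Q + 6) + Q = (6 + Q) + Q = 6 + 2*Q)
N(-5, -19) - 36 = (6 + 2*(-19)) - 36 = (6 - 38) - 36 = -32 - 36 = -68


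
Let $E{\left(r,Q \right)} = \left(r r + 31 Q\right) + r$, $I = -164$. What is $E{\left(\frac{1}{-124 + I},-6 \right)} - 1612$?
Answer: $- \frac{149133599}{82944} \approx -1798.0$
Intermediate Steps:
$E{\left(r,Q \right)} = r + r^{2} + 31 Q$ ($E{\left(r,Q \right)} = \left(r^{2} + 31 Q\right) + r = r + r^{2} + 31 Q$)
$E{\left(\frac{1}{-124 + I},-6 \right)} - 1612 = \left(\frac{1}{-124 - 164} + \left(\frac{1}{-124 - 164}\right)^{2} + 31 \left(-6\right)\right) - 1612 = \left(\frac{1}{-288} + \left(\frac{1}{-288}\right)^{2} - 186\right) - 1612 = \left(- \frac{1}{288} + \left(- \frac{1}{288}\right)^{2} - 186\right) - 1612 = \left(- \frac{1}{288} + \frac{1}{82944} - 186\right) - 1612 = - \frac{15427871}{82944} - 1612 = - \frac{149133599}{82944}$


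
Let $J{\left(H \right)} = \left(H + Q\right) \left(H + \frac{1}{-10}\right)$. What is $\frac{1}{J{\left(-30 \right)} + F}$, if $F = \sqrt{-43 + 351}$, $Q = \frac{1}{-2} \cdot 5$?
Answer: $\frac{2236}{2186663} - \frac{32 \sqrt{77}}{15306641} \approx 0.0010042$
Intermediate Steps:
$Q = - \frac{5}{2}$ ($Q = \left(- \frac{1}{2}\right) 5 = - \frac{5}{2} \approx -2.5$)
$F = 2 \sqrt{77}$ ($F = \sqrt{308} = 2 \sqrt{77} \approx 17.55$)
$J{\left(H \right)} = \left(- \frac{5}{2} + H\right) \left(- \frac{1}{10} + H\right)$ ($J{\left(H \right)} = \left(H - \frac{5}{2}\right) \left(H + \frac{1}{-10}\right) = \left(- \frac{5}{2} + H\right) \left(H - \frac{1}{10}\right) = \left(- \frac{5}{2} + H\right) \left(- \frac{1}{10} + H\right)$)
$\frac{1}{J{\left(-30 \right)} + F} = \frac{1}{\left(\frac{1}{4} + \left(-30\right)^{2} - -78\right) + 2 \sqrt{77}} = \frac{1}{\left(\frac{1}{4} + 900 + 78\right) + 2 \sqrt{77}} = \frac{1}{\frac{3913}{4} + 2 \sqrt{77}}$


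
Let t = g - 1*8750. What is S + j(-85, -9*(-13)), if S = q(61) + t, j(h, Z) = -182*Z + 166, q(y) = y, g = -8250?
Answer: -38067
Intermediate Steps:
t = -17000 (t = -8250 - 1*8750 = -8250 - 8750 = -17000)
j(h, Z) = 166 - 182*Z
S = -16939 (S = 61 - 17000 = -16939)
S + j(-85, -9*(-13)) = -16939 + (166 - (-1638)*(-13)) = -16939 + (166 - 182*117) = -16939 + (166 - 21294) = -16939 - 21128 = -38067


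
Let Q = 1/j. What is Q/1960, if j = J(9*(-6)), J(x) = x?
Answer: -1/105840 ≈ -9.4482e-6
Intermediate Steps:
j = -54 (j = 9*(-6) = -54)
Q = -1/54 (Q = 1/(-54) = -1/54 ≈ -0.018519)
Q/1960 = -1/54/1960 = -1/54*1/1960 = -1/105840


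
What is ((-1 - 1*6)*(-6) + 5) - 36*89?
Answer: -3157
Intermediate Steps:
((-1 - 1*6)*(-6) + 5) - 36*89 = ((-1 - 6)*(-6) + 5) - 3204 = (-7*(-6) + 5) - 3204 = (42 + 5) - 3204 = 47 - 3204 = -3157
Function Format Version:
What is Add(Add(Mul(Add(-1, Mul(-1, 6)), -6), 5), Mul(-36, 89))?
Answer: -3157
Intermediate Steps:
Add(Add(Mul(Add(-1, Mul(-1, 6)), -6), 5), Mul(-36, 89)) = Add(Add(Mul(Add(-1, -6), -6), 5), -3204) = Add(Add(Mul(-7, -6), 5), -3204) = Add(Add(42, 5), -3204) = Add(47, -3204) = -3157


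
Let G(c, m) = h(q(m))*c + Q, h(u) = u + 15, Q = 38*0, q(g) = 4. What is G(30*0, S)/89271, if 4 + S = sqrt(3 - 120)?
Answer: 0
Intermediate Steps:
Q = 0
S = -4 + 3*I*sqrt(13) (S = -4 + sqrt(3 - 120) = -4 + sqrt(-117) = -4 + 3*I*sqrt(13) ≈ -4.0 + 10.817*I)
h(u) = 15 + u
G(c, m) = 19*c (G(c, m) = (15 + 4)*c + 0 = 19*c + 0 = 19*c)
G(30*0, S)/89271 = (19*(30*0))/89271 = (19*0)*(1/89271) = 0*(1/89271) = 0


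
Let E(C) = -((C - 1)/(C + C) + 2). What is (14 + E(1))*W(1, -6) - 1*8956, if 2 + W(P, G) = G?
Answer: -9052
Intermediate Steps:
W(P, G) = -2 + G
E(C) = -2 - (-1 + C)/(2*C) (E(C) = -((-1 + C)/((2*C)) + 2) = -((-1 + C)*(1/(2*C)) + 2) = -((-1 + C)/(2*C) + 2) = -(2 + (-1 + C)/(2*C)) = -2 - (-1 + C)/(2*C))
(14 + E(1))*W(1, -6) - 1*8956 = (14 + (½)*(1 - 5*1)/1)*(-2 - 6) - 1*8956 = (14 + (½)*1*(1 - 5))*(-8) - 8956 = (14 + (½)*1*(-4))*(-8) - 8956 = (14 - 2)*(-8) - 8956 = 12*(-8) - 8956 = -96 - 8956 = -9052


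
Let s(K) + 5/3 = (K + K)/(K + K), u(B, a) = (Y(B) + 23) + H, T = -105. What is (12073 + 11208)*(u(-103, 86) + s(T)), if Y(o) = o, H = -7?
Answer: -6122903/3 ≈ -2.0410e+6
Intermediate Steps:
u(B, a) = 16 + B (u(B, a) = (B + 23) - 7 = (23 + B) - 7 = 16 + B)
s(K) = -⅔ (s(K) = -5/3 + (K + K)/(K + K) = -5/3 + (2*K)/((2*K)) = -5/3 + (2*K)*(1/(2*K)) = -5/3 + 1 = -⅔)
(12073 + 11208)*(u(-103, 86) + s(T)) = (12073 + 11208)*((16 - 103) - ⅔) = 23281*(-87 - ⅔) = 23281*(-263/3) = -6122903/3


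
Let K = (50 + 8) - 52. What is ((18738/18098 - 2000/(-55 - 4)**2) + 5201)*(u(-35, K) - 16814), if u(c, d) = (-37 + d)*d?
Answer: -2785344155586000/31499569 ≈ -8.8425e+7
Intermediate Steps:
K = 6 (K = 58 - 52 = 6)
u(c, d) = d*(-37 + d)
((18738/18098 - 2000/(-55 - 4)**2) + 5201)*(u(-35, K) - 16814) = ((18738/18098 - 2000/(-55 - 4)**2) + 5201)*(6*(-37 + 6) - 16814) = ((18738*(1/18098) - 2000/((-59)**2)) + 5201)*(6*(-31) - 16814) = ((9369/9049 - 2000/3481) + 5201)*(-186 - 16814) = ((9369/9049 - 2000*1/3481) + 5201)*(-17000) = ((9369/9049 - 2000/3481) + 5201)*(-17000) = (14515489/31499569 + 5201)*(-17000) = (163843773858/31499569)*(-17000) = -2785344155586000/31499569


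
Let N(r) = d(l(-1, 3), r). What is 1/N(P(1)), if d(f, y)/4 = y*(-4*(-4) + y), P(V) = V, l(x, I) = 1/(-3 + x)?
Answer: 1/68 ≈ 0.014706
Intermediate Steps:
d(f, y) = 4*y*(16 + y) (d(f, y) = 4*(y*(-4*(-4) + y)) = 4*(y*(16 + y)) = 4*y*(16 + y))
N(r) = 4*r*(16 + r)
1/N(P(1)) = 1/(4*1*(16 + 1)) = 1/(4*1*17) = 1/68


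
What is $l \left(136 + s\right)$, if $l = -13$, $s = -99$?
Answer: $-481$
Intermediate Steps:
$l \left(136 + s\right) = - 13 \left(136 - 99\right) = \left(-13\right) 37 = -481$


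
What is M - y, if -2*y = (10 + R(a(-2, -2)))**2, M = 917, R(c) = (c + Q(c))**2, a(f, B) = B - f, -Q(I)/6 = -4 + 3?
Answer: 1975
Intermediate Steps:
Q(I) = 6 (Q(I) = -6*(-4 + 3) = -6*(-1) = 6)
R(c) = (6 + c)**2 (R(c) = (c + 6)**2 = (6 + c)**2)
y = -1058 (y = -(10 + (6 + (-2 - 1*(-2)))**2)**2/2 = -(10 + (6 + (-2 + 2))**2)**2/2 = -(10 + (6 + 0)**2)**2/2 = -(10 + 6**2)**2/2 = -(10 + 36)**2/2 = -1/2*46**2 = -1/2*2116 = -1058)
M - y = 917 - 1*(-1058) = 917 + 1058 = 1975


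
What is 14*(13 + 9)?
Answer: 308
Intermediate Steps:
14*(13 + 9) = 14*22 = 308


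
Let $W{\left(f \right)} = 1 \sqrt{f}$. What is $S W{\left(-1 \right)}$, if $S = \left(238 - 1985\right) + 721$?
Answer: $- 1026 i \approx - 1026.0 i$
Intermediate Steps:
$S = -1026$ ($S = -1747 + 721 = -1026$)
$W{\left(f \right)} = \sqrt{f}$
$S W{\left(-1 \right)} = - 1026 \sqrt{-1} = - 1026 i$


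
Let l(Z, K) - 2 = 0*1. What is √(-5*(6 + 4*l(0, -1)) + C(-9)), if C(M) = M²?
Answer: √11 ≈ 3.3166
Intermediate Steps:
l(Z, K) = 2 (l(Z, K) = 2 + 0*1 = 2 + 0 = 2)
√(-5*(6 + 4*l(0, -1)) + C(-9)) = √(-5*(6 + 4*2) + (-9)²) = √(-5*(6 + 8) + 81) = √(-5*14 + 81) = √(-70 + 81) = √11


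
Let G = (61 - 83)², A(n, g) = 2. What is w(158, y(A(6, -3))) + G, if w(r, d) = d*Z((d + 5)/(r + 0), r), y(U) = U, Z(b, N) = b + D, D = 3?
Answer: 38717/79 ≈ 490.09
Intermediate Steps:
Z(b, N) = 3 + b (Z(b, N) = b + 3 = 3 + b)
w(r, d) = d*(3 + (5 + d)/r) (w(r, d) = d*(3 + (d + 5)/(r + 0)) = d*(3 + (5 + d)/r))
G = 484 (G = (-22)² = 484)
w(158, y(A(6, -3))) + G = 2*(5 + 2 + 3*158)/158 + 484 = 2*(1/158)*(5 + 2 + 474) + 484 = 2*(1/158)*481 + 484 = 481/79 + 484 = 38717/79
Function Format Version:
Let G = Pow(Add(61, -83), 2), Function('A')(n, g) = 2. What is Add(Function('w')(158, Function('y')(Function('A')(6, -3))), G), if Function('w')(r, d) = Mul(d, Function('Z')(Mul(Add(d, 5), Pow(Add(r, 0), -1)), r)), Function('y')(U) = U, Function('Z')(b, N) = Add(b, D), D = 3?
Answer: Rational(38717, 79) ≈ 490.09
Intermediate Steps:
Function('Z')(b, N) = Add(3, b) (Function('Z')(b, N) = Add(b, 3) = Add(3, b))
Function('w')(r, d) = Mul(d, Add(3, Mul(Pow(r, -1), Add(5, d)))) (Function('w')(r, d) = Mul(d, Add(3, Mul(Add(d, 5), Pow(Add(r, 0), -1)))) = Mul(d, Add(3, Mul(Add(5, d), Pow(r, -1)))) = Mul(d, Add(3, Mul(Pow(r, -1), Add(5, d)))))
G = 484 (G = Pow(-22, 2) = 484)
Add(Function('w')(158, Function('y')(Function('A')(6, -3))), G) = Add(Mul(2, Pow(158, -1), Add(5, 2, Mul(3, 158))), 484) = Add(Mul(2, Rational(1, 158), Add(5, 2, 474)), 484) = Add(Mul(2, Rational(1, 158), 481), 484) = Add(Rational(481, 79), 484) = Rational(38717, 79)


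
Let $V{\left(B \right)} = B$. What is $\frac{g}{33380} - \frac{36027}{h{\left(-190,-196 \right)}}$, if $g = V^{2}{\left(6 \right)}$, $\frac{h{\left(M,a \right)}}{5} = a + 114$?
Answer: $\frac{60129801}{684290} \approx 87.872$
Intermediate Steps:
$h{\left(M,a \right)} = 570 + 5 a$ ($h{\left(M,a \right)} = 5 \left(a + 114\right) = 5 \left(114 + a\right) = 570 + 5 a$)
$g = 36$ ($g = 6^{2} = 36$)
$\frac{g}{33380} - \frac{36027}{h{\left(-190,-196 \right)}} = \frac{36}{33380} - \frac{36027}{570 + 5 \left(-196\right)} = 36 \cdot \frac{1}{33380} - \frac{36027}{570 - 980} = \frac{9}{8345} - \frac{36027}{-410} = \frac{9}{8345} - - \frac{36027}{410} = \frac{9}{8345} + \frac{36027}{410} = \frac{60129801}{684290}$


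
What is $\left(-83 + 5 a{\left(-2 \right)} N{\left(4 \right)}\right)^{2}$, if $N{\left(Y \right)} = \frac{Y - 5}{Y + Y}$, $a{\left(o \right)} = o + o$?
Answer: $\frac{25921}{4} \approx 6480.3$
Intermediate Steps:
$a{\left(o \right)} = 2 o$
$N{\left(Y \right)} = \frac{-5 + Y}{2 Y}$
$\left(-83 + 5 a{\left(-2 \right)} N{\left(4 \right)}\right)^{2} = \left(-83 + 5 \cdot 2 \left(-2\right) \frac{-5 + 4}{2 \cdot 4}\right)^{2} = \left(-83 + 5 \left(-4\right) \frac{1}{2} \cdot \frac{1}{4} \left(-1\right)\right)^{2} = \left(-83 - - \frac{5}{2}\right)^{2} = \left(-83 + \frac{5}{2}\right)^{2} = \left(- \frac{161}{2}\right)^{2} = \frac{25921}{4}$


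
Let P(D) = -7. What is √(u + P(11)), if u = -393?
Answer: 20*I ≈ 20.0*I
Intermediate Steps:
√(u + P(11)) = √(-393 - 7) = √(-400) = 20*I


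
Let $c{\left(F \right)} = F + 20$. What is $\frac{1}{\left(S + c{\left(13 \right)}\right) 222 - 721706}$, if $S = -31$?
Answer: $- \frac{1}{721262} \approx -1.3865 \cdot 10^{-6}$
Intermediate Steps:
$c{\left(F \right)} = 20 + F$
$\frac{1}{\left(S + c{\left(13 \right)}\right) 222 - 721706} = \frac{1}{\left(-31 + \left(20 + 13\right)\right) 222 - 721706} = \frac{1}{\left(-31 + 33\right) 222 - 721706} = \frac{1}{2 \cdot 222 - 721706} = \frac{1}{444 - 721706} = \frac{1}{-721262} = - \frac{1}{721262}$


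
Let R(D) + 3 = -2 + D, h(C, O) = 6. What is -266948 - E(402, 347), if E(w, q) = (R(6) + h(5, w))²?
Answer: -266997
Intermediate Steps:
R(D) = -5 + D (R(D) = -3 + (-2 + D) = -5 + D)
E(w, q) = 49 (E(w, q) = ((-5 + 6) + 6)² = (1 + 6)² = 7² = 49)
-266948 - E(402, 347) = -266948 - 1*49 = -266948 - 49 = -266997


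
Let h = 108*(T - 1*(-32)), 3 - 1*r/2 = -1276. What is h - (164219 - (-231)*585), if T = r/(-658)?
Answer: -97488574/329 ≈ -2.9632e+5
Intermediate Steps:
r = 2558 (r = 6 - 2*(-1276) = 6 + 2552 = 2558)
T = -1279/329 (T = 2558/(-658) = 2558*(-1/658) = -1279/329 ≈ -3.8875)
h = 998892/329 (h = 108*(-1279/329 - 1*(-32)) = 108*(-1279/329 + 32) = 108*(9249/329) = 998892/329 ≈ 3036.1)
h - (164219 - (-231)*585) = 998892/329 - (164219 - (-231)*585) = 998892/329 - (164219 - 1*(-135135)) = 998892/329 - (164219 + 135135) = 998892/329 - 1*299354 = 998892/329 - 299354 = -97488574/329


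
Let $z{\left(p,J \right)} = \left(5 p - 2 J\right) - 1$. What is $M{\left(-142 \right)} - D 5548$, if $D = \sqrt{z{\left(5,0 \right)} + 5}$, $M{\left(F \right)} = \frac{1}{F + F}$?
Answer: $- \frac{1}{284} - 5548 \sqrt{29} \approx -29877.0$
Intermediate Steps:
$z{\left(p,J \right)} = -1 - 2 J + 5 p$ ($z{\left(p,J \right)} = \left(- 2 J + 5 p\right) - 1 = -1 - 2 J + 5 p$)
$M{\left(F \right)} = \frac{1}{2 F}$
$D = \sqrt{29}$ ($D = \sqrt{\left(-1 - 0 + 5 \cdot 5\right) + 5} = \sqrt{\left(-1 + 0 + 25\right) + 5} = \sqrt{24 + 5} = \sqrt{29} \approx 5.3852$)
$M{\left(-142 \right)} - D 5548 = \frac{1}{2 \left(-142\right)} - \sqrt{29} \cdot 5548 = \frac{1}{2} \left(- \frac{1}{142}\right) - 5548 \sqrt{29} = - \frac{1}{284} - 5548 \sqrt{29}$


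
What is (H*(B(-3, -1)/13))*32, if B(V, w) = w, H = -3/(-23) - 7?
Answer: 5056/299 ≈ 16.910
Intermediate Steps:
H = -158/23 (H = -3*(-1/23) - 7 = 3/23 - 7 = -158/23 ≈ -6.8696)
(H*(B(-3, -1)/13))*32 = -(-158)/(23*13)*32 = -158/23*(-1/13)*32 = (158/299)*32 = 5056/299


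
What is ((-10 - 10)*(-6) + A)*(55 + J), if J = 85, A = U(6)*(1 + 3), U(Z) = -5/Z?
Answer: 49000/3 ≈ 16333.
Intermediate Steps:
A = -10/3 (A = (-5/6)*(1 + 3) = -5*⅙*4 = -⅚*4 = -10/3 ≈ -3.3333)
((-10 - 10)*(-6) + A)*(55 + J) = ((-10 - 10)*(-6) - 10/3)*(55 + 85) = (-20*(-6) - 10/3)*140 = (120 - 10/3)*140 = (350/3)*140 = 49000/3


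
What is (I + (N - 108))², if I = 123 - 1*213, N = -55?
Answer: 64009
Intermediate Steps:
I = -90 (I = 123 - 213 = -90)
(I + (N - 108))² = (-90 + (-55 - 108))² = (-90 - 163)² = (-253)² = 64009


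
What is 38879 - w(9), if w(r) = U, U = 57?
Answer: 38822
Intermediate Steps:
w(r) = 57
38879 - w(9) = 38879 - 1*57 = 38879 - 57 = 38822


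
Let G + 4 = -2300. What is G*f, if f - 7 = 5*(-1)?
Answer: -4608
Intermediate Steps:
G = -2304 (G = -4 - 2300 = -2304)
f = 2 (f = 7 + 5*(-1) = 7 - 5 = 2)
G*f = -2304*2 = -4608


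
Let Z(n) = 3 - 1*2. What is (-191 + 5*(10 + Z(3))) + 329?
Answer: 193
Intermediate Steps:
Z(n) = 1 (Z(n) = 3 - 2 = 1)
(-191 + 5*(10 + Z(3))) + 329 = (-191 + 5*(10 + 1)) + 329 = (-191 + 5*11) + 329 = (-191 + 55) + 329 = -136 + 329 = 193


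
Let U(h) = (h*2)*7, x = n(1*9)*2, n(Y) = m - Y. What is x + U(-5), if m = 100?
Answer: 112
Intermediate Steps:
n(Y) = 100 - Y
x = 182 (x = (100 - 9)*2 = 91*2 = 182)
U(h) = 14*h (U(h) = (2*h)*7 = 14*h)
x + U(-5) = 182 + 14*(-5) = 182 - 70 = 112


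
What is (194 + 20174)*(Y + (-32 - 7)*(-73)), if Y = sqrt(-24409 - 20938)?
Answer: 57987696 + 20368*I*sqrt(45347) ≈ 5.7988e+7 + 4.3373e+6*I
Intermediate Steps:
Y = I*sqrt(45347) (Y = sqrt(-45347) = I*sqrt(45347) ≈ 212.95*I)
(194 + 20174)*(Y + (-32 - 7)*(-73)) = (194 + 20174)*(I*sqrt(45347) + (-32 - 7)*(-73)) = 20368*(I*sqrt(45347) - 39*(-73)) = 20368*(I*sqrt(45347) + 2847) = 20368*(2847 + I*sqrt(45347)) = 57987696 + 20368*I*sqrt(45347)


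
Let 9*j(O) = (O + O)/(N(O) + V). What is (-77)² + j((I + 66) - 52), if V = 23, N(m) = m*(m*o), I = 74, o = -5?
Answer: 2064910441/348273 ≈ 5929.0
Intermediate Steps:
N(m) = -5*m² (N(m) = m*(m*(-5)) = m*(-5*m) = -5*m²)
j(O) = 2*O/(9*(23 - 5*O²)) (j(O) = ((O + O)/(-5*O² + 23))/9 = ((2*O)/(23 - 5*O²))/9 = (2*O/(23 - 5*O²))/9 = 2*O/(9*(23 - 5*O²)))
(-77)² + j((I + 66) - 52) = (-77)² - 2*((74 + 66) - 52)/(-207 + 45*((74 + 66) - 52)²) = 5929 - 2*(140 - 52)/(-207 + 45*(140 - 52)²) = 5929 - 2*88/(-207 + 45*88²) = 5929 - 2*88/(-207 + 45*7744) = 5929 - 2*88/(-207 + 348480) = 5929 - 2*88/348273 = 5929 - 2*88*1/348273 = 5929 - 176/348273 = 2064910441/348273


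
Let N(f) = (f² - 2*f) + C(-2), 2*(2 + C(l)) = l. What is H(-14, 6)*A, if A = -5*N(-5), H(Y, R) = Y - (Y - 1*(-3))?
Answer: 480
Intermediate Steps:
C(l) = -2 + l/2
N(f) = -3 + f² - 2*f (N(f) = (f² - 2*f) + (-2 + (½)*(-2)) = (f² - 2*f) + (-2 - 1) = (f² - 2*f) - 3 = -3 + f² - 2*f)
H(Y, R) = -3 (H(Y, R) = Y - (Y + 3) = Y - (3 + Y) = Y + (-3 - Y) = -3)
A = -160 (A = -5*(-3 + (-5)² - 2*(-5)) = -5*(-3 + 25 + 10) = -5*32 = -160)
H(-14, 6)*A = -3*(-160) = 480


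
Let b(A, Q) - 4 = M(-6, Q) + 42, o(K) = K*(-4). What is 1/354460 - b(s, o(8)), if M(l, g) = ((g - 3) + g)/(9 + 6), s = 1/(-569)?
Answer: -44165713/1063380 ≈ -41.533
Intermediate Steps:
o(K) = -4*K
s = -1/569 ≈ -0.0017575
M(l, g) = -⅕ + 2*g/15 (M(l, g) = ((-3 + g) + g)/15 = (-3 + 2*g)*(1/15) = -⅕ + 2*g/15)
b(A, Q) = 229/5 + 2*Q/15 (b(A, Q) = 4 + ((-⅕ + 2*Q/15) + 42) = 4 + (209/5 + 2*Q/15) = 229/5 + 2*Q/15)
1/354460 - b(s, o(8)) = 1/354460 - (229/5 + 2*(-4*8)/15) = 1/354460 - (229/5 + (2/15)*(-32)) = 1/354460 - (229/5 - 64/15) = 1/354460 - 1*623/15 = 1/354460 - 623/15 = -44165713/1063380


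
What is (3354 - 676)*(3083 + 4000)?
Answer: 18968274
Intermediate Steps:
(3354 - 676)*(3083 + 4000) = 2678*7083 = 18968274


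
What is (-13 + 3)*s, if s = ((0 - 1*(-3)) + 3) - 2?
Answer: -40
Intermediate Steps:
s = 4 (s = ((0 + 3) + 3) - 2 = (3 + 3) - 2 = 6 - 2 = 4)
(-13 + 3)*s = (-13 + 3)*4 = -10*4 = -40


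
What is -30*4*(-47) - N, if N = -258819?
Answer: 264459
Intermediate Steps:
-30*4*(-47) - N = -30*4*(-47) - 1*(-258819) = -120*(-47) + 258819 = 5640 + 258819 = 264459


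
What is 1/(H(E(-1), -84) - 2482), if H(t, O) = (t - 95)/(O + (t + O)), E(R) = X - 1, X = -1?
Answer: -170/421843 ≈ -0.00040299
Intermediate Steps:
E(R) = -2 (E(R) = -1 - 1 = -2)
H(t, O) = (-95 + t)/(t + 2*O) (H(t, O) = (-95 + t)/(O + (O + t)) = (-95 + t)/(t + 2*O))
1/(H(E(-1), -84) - 2482) = 1/((-95 - 2)/(-2 + 2*(-84)) - 2482) = 1/(-97/(-2 - 168) - 2482) = 1/(-97/(-170) - 2482) = 1/(-1/170*(-97) - 2482) = 1/(97/170 - 2482) = 1/(-421843/170) = -170/421843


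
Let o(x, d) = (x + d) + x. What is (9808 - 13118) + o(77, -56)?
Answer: -3212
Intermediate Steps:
o(x, d) = d + 2*x (o(x, d) = (d + x) + x = d + 2*x)
(9808 - 13118) + o(77, -56) = (9808 - 13118) + (-56 + 2*77) = -3310 + (-56 + 154) = -3310 + 98 = -3212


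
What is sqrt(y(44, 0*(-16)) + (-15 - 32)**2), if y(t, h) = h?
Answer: 47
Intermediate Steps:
sqrt(y(44, 0*(-16)) + (-15 - 32)**2) = sqrt(0*(-16) + (-15 - 32)**2) = sqrt(0 + (-47)**2) = sqrt(0 + 2209) = sqrt(2209) = 47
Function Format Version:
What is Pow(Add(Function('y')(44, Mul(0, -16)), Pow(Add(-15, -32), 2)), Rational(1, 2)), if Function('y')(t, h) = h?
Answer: 47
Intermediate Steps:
Pow(Add(Function('y')(44, Mul(0, -16)), Pow(Add(-15, -32), 2)), Rational(1, 2)) = Pow(Add(Mul(0, -16), Pow(Add(-15, -32), 2)), Rational(1, 2)) = Pow(Add(0, Pow(-47, 2)), Rational(1, 2)) = Pow(Add(0, 2209), Rational(1, 2)) = Pow(2209, Rational(1, 2)) = 47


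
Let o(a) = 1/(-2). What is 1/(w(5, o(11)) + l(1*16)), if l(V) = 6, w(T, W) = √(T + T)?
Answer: 3/13 - √10/26 ≈ 0.10914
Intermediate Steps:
o(a) = -½
w(T, W) = √2*√T (w(T, W) = √(2*T) = √2*√T)
1/(w(5, o(11)) + l(1*16)) = 1/(√2*√5 + 6) = 1/(√10 + 6) = 1/(6 + √10)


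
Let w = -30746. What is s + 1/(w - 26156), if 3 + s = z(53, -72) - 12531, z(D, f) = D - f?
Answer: -706096919/56902 ≈ -12409.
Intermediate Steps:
s = -12409 (s = -3 + ((53 - 1*(-72)) - 12531) = -3 + ((53 + 72) - 12531) = -3 + (125 - 12531) = -3 - 12406 = -12409)
s + 1/(w - 26156) = -12409 + 1/(-30746 - 26156) = -12409 + 1/(-56902) = -12409 - 1/56902 = -706096919/56902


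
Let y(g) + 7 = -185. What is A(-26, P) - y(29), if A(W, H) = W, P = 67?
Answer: 166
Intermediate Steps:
y(g) = -192 (y(g) = -7 - 185 = -192)
A(-26, P) - y(29) = -26 - 1*(-192) = -26 + 192 = 166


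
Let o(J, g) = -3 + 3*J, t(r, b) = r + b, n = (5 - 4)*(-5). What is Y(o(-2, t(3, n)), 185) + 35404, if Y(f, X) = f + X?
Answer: 35580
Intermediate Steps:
n = -5 (n = 1*(-5) = -5)
t(r, b) = b + r
Y(f, X) = X + f
Y(o(-2, t(3, n)), 185) + 35404 = (185 + (-3 + 3*(-2))) + 35404 = (185 + (-3 - 6)) + 35404 = (185 - 9) + 35404 = 176 + 35404 = 35580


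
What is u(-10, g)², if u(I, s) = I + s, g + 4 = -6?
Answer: 400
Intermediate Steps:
g = -10 (g = -4 - 6 = -10)
u(-10, g)² = (-10 - 10)² = (-20)² = 400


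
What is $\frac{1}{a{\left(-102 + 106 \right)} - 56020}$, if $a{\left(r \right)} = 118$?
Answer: $- \frac{1}{55902} \approx -1.7888 \cdot 10^{-5}$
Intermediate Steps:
$\frac{1}{a{\left(-102 + 106 \right)} - 56020} = \frac{1}{118 - 56020} = \frac{1}{-55902} = - \frac{1}{55902}$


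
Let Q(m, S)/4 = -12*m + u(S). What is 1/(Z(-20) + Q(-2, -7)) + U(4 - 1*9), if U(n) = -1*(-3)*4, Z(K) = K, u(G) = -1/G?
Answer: 6439/536 ≈ 12.013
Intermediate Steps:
Q(m, S) = -48*m - 4/S (Q(m, S) = 4*(-12*m - 1/S) = 4*(-1/S - 12*m) = -48*m - 4/S)
U(n) = 12 (U(n) = 3*4 = 12)
1/(Z(-20) + Q(-2, -7)) + U(4 - 1*9) = 1/(-20 + (-48*(-2) - 4/(-7))) + 12 = 1/(-20 + (96 - 4*(-1/7))) + 12 = 1/(-20 + (96 + 4/7)) + 12 = 1/(-20 + 676/7) + 12 = 1/(536/7) + 12 = 7/536 + 12 = 6439/536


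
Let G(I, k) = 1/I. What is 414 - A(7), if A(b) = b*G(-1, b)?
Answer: 421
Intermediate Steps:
A(b) = -b (A(b) = b/(-1) = b*(-1) = -b)
414 - A(7) = 414 - (-1)*7 = 414 - 1*(-7) = 414 + 7 = 421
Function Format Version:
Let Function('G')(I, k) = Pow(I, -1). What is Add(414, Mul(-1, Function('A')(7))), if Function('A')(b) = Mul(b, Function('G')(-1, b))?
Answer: 421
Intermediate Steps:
Function('A')(b) = Mul(-1, b) (Function('A')(b) = Mul(b, Pow(-1, -1)) = Mul(b, -1) = Mul(-1, b))
Add(414, Mul(-1, Function('A')(7))) = Add(414, Mul(-1, Mul(-1, 7))) = Add(414, Mul(-1, -7)) = Add(414, 7) = 421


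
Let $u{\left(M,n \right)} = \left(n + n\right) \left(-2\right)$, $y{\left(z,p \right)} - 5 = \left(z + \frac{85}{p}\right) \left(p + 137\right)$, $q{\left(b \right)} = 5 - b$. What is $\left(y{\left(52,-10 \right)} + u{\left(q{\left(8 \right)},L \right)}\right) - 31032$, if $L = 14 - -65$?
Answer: $- \frac{51637}{2} \approx -25819.0$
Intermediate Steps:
$y{\left(z,p \right)} = 5 + \left(137 + p\right) \left(z + \frac{85}{p}\right)$ ($y{\left(z,p \right)} = 5 + \left(z + \frac{85}{p}\right) \left(p + 137\right) = 5 + \left(z + \frac{85}{p}\right) \left(137 + p\right) = 5 + \left(137 + p\right) \left(z + \frac{85}{p}\right)$)
$L = 79$ ($L = 14 + 65 = 79$)
$u{\left(M,n \right)} = - 4 n$ ($u{\left(M,n \right)} = 2 n \left(-2\right) = - 4 n$)
$\left(y{\left(52,-10 \right)} + u{\left(q{\left(8 \right)},L \right)}\right) - 31032 = \left(\left(90 + 137 \cdot 52 + \frac{11645}{-10} - 520\right) - 316\right) - 31032 = \left(\left(90 + 7124 + 11645 \left(- \frac{1}{10}\right) - 520\right) - 316\right) - 31032 = \left(\left(90 + 7124 - \frac{2329}{2} - 520\right) - 316\right) - 31032 = \left(\frac{11059}{2} - 316\right) - 31032 = \frac{10427}{2} - 31032 = - \frac{51637}{2}$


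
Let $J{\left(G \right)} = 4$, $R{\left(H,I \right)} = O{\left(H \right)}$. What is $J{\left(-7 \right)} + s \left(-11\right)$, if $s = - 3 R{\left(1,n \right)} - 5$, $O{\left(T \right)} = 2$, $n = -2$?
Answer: $125$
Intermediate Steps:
$R{\left(H,I \right)} = 2$
$s = -11$ ($s = \left(-3\right) 2 - 5 = -6 - 5 = -11$)
$J{\left(-7 \right)} + s \left(-11\right) = 4 - -121 = 4 + 121 = 125$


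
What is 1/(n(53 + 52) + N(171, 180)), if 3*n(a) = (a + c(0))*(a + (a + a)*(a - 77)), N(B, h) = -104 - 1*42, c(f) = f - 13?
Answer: 1/183394 ≈ 5.4527e-6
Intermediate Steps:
c(f) = -13 + f
N(B, h) = -146 (N(B, h) = -104 - 42 = -146)
n(a) = (-13 + a)*(a + 2*a*(-77 + a))/3 (n(a) = ((a + (-13 + 0))*(a + (a + a)*(a - 77)))/3 = ((a - 13)*(a + (2*a)*(-77 + a)))/3 = ((-13 + a)*(a + 2*a*(-77 + a)))/3 = (-13 + a)*(a + 2*a*(-77 + a))/3)
1/(n(53 + 52) + N(171, 180)) = 1/((53 + 52)*(1989 - 179*(53 + 52) + 2*(53 + 52)**2)/3 - 146) = 1/((1/3)*105*(1989 - 179*105 + 2*105**2) - 146) = 1/((1/3)*105*(1989 - 18795 + 2*11025) - 146) = 1/((1/3)*105*(1989 - 18795 + 22050) - 146) = 1/((1/3)*105*5244 - 146) = 1/(183540 - 146) = 1/183394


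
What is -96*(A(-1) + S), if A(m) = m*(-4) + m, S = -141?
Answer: 13248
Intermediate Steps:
A(m) = -3*m (A(m) = -4*m + m = -3*m)
-96*(A(-1) + S) = -96*(-3*(-1) - 141) = -96*(3 - 141) = -96*(-138) = 13248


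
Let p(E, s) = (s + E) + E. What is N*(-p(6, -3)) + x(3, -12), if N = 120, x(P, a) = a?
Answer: -1092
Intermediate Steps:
p(E, s) = s + 2*E (p(E, s) = (E + s) + E = s + 2*E)
N*(-p(6, -3)) + x(3, -12) = 120*(-(-3 + 2*6)) - 12 = 120*(-(-3 + 12)) - 12 = 120*(-1*9) - 12 = 120*(-9) - 12 = -1080 - 12 = -1092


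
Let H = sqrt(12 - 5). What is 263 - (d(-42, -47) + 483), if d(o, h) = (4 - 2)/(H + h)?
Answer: -242173/1101 + sqrt(7)/1101 ≈ -219.95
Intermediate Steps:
H = sqrt(7) ≈ 2.6458
d(o, h) = 2/(h + sqrt(7)) (d(o, h) = (4 - 2)/(sqrt(7) + h) = 2/(h + sqrt(7)))
263 - (d(-42, -47) + 483) = 263 - (2/(-47 + sqrt(7)) + 483) = 263 - (483 + 2/(-47 + sqrt(7))) = 263 + (-483 - 2/(-47 + sqrt(7))) = -220 - 2/(-47 + sqrt(7))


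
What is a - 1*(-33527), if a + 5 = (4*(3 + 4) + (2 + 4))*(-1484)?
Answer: -16934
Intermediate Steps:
a = -50461 (a = -5 + (4*(3 + 4) + (2 + 4))*(-1484) = -5 + (4*7 + 6)*(-1484) = -5 + (28 + 6)*(-1484) = -5 + 34*(-1484) = -5 - 50456 = -50461)
a - 1*(-33527) = -50461 - 1*(-33527) = -50461 + 33527 = -16934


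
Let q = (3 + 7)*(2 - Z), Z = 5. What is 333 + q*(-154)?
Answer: 4953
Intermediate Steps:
q = -30 (q = (3 + 7)*(2 - 1*5) = 10*(2 - 5) = 10*(-3) = -30)
333 + q*(-154) = 333 - 30*(-154) = 333 + 4620 = 4953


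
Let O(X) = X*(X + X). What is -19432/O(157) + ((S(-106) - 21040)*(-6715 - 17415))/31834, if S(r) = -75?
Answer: 6279239106703/392338133 ≈ 16005.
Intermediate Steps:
O(X) = 2*X**2 (O(X) = X*(2*X) = 2*X**2)
-19432/O(157) + ((S(-106) - 21040)*(-6715 - 17415))/31834 = -19432/(2*157**2) + ((-75 - 21040)*(-6715 - 17415))/31834 = -19432/(2*24649) - 21115*(-24130)*(1/31834) = -19432/49298 + 509504950*(1/31834) = -19432*1/49298 + 254752475/15917 = -9716/24649 + 254752475/15917 = 6279239106703/392338133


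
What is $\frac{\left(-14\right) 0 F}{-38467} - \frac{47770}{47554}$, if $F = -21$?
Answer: $- \frac{23885}{23777} \approx -1.0045$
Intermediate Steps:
$\frac{\left(-14\right) 0 F}{-38467} - \frac{47770}{47554} = \frac{\left(-14\right) 0 \left(-21\right)}{-38467} - \frac{47770}{47554} = 0 \left(-21\right) \left(- \frac{1}{38467}\right) - \frac{23885}{23777} = 0 \left(- \frac{1}{38467}\right) - \frac{23885}{23777} = 0 - \frac{23885}{23777} = - \frac{23885}{23777}$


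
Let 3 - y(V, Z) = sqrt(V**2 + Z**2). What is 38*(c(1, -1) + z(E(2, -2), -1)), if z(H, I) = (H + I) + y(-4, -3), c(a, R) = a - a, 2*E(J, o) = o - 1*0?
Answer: -152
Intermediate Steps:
E(J, o) = o/2 (E(J, o) = (o - 1*0)/2 = (o + 0)/2 = o/2)
y(V, Z) = 3 - sqrt(V**2 + Z**2)
c(a, R) = 0
z(H, I) = -2 + H + I (z(H, I) = (H + I) + (3 - sqrt((-4)**2 + (-3)**2)) = (H + I) + (3 - sqrt(16 + 9)) = (H + I) + (3 - sqrt(25)) = (H + I) + (3 - 1*5) = (H + I) + (3 - 5) = (H + I) - 2 = -2 + H + I)
38*(c(1, -1) + z(E(2, -2), -1)) = 38*(0 + (-2 + (1/2)*(-2) - 1)) = 38*(0 + (-2 - 1 - 1)) = 38*(0 - 4) = 38*(-4) = -152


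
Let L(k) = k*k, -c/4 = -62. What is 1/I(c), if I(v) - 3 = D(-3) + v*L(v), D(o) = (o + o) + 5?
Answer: 1/15252994 ≈ 6.5561e-8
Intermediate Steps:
c = 248 (c = -4*(-62) = 248)
L(k) = k²
D(o) = 5 + 2*o (D(o) = 2*o + 5 = 5 + 2*o)
I(v) = 2 + v³ (I(v) = 3 + ((5 + 2*(-3)) + v*v²) = 3 + ((5 - 6) + v³) = 3 + (-1 + v³) = 2 + v³)
1/I(c) = 1/(2 + 248³) = 1/(2 + 15252992) = 1/15252994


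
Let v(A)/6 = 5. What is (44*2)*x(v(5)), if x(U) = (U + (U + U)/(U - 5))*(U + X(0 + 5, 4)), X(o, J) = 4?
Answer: 484704/5 ≈ 96941.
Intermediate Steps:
v(A) = 30 (v(A) = 6*5 = 30)
x(U) = (4 + U)*(U + 2*U/(-5 + U)) (x(U) = (U + (U + U)/(U - 5))*(U + 4) = (U + (2*U)/(-5 + U))*(4 + U) = (U + 2*U/(-5 + U))*(4 + U) = (4 + U)*(U + 2*U/(-5 + U)))
(44*2)*x(v(5)) = (44*2)*(30*(-12 + 30 + 30**2)/(-5 + 30)) = 88*(30*(-12 + 30 + 900)/25) = 88*(30*(1/25)*918) = 88*(5508/5) = 484704/5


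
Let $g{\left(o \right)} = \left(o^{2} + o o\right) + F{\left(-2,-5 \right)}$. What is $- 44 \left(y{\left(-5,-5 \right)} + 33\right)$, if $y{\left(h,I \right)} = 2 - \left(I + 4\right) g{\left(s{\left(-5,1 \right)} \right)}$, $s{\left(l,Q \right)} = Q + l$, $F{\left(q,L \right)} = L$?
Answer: $-2728$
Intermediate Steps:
$g{\left(o \right)} = -5 + 2 o^{2}$ ($g{\left(o \right)} = \left(o^{2} + o o\right) - 5 = \left(o^{2} + o^{2}\right) - 5 = 2 o^{2} - 5 = -5 + 2 o^{2}$)
$y{\left(h,I \right)} = -106 - 27 I$ ($y{\left(h,I \right)} = 2 - \left(I + 4\right) \left(-5 + 2 \left(1 - 5\right)^{2}\right) = 2 - \left(4 + I\right) \left(-5 + 2 \left(-4\right)^{2}\right) = 2 - \left(4 + I\right) \left(-5 + 2 \cdot 16\right) = 2 - \left(4 + I\right) \left(-5 + 32\right) = 2 - \left(4 + I\right) 27 = 2 - \left(108 + 27 I\right) = -106 - 27 I$)
$- 44 \left(y{\left(-5,-5 \right)} + 33\right) = - 44 \left(\left(-106 - -135\right) + 33\right) = - 44 \left(\left(-106 + 135\right) + 33\right) = - 44 \left(29 + 33\right) = \left(-44\right) 62 = -2728$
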